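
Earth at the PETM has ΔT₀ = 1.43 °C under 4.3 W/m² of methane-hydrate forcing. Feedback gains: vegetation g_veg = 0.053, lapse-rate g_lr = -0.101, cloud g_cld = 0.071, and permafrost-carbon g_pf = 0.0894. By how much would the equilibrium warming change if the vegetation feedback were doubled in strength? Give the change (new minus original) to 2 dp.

0.10 °C

Original: g = 0.1124, ΔT = 1.43/(1−0.1124) = 1.6111 °C.
With doubled vegetation: g' = 0.1654, ΔT' = 1.43/(1−0.1654) = 1.7134 °C.
Change = 1.7134 − 1.6111 = 0.10 °C.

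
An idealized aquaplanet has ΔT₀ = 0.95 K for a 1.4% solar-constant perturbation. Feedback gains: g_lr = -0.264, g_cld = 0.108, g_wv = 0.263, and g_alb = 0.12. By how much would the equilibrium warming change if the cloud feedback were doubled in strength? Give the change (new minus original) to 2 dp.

Original: g = 0.227, ΔT = 0.95/(1−0.227) = 1.2290 K.
With doubled cloud: g' = 0.335, ΔT' = 0.95/(1−0.335) = 1.4286 K.
Change = 1.4286 − 1.2290 = 0.20 K.

0.20 K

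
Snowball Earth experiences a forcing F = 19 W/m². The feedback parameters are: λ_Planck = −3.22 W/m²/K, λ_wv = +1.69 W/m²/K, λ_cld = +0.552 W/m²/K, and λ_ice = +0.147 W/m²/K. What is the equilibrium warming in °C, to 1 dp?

22.9 °C

Net feedback parameter λ = (−3.22) + (+1.69) + (+0.552) + (+0.147) = -0.831 W/m²/K.
ΔT = −F/λ = −19/(-0.831) = 22.9 °C.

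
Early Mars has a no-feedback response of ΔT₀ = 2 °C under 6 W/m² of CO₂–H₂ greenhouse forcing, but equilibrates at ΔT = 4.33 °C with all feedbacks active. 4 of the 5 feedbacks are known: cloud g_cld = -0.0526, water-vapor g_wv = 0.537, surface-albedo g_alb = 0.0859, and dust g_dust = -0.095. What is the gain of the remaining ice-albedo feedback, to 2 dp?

Amplification A = ΔT/ΔT₀ = 4.33/2 = 2.165.
Total gain g = 1 − 1/A = 1 − 1/2.165 = 0.5381.
Known gains sum to -0.0526 + 0.537 + 0.0859 − 0.095 = 0.4753.
g_ice = 0.5381 − 0.4753 = 0.06.

0.06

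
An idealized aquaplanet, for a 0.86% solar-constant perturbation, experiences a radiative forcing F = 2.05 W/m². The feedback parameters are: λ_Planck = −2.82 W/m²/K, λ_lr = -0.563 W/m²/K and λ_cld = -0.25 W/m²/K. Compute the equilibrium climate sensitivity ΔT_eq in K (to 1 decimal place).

0.6 K

Net feedback parameter λ = (−2.82) + (-0.563) + (-0.25) = -3.633 W/m²/K.
ΔT = −F/λ = −2.05/(-3.633) = 0.6 K.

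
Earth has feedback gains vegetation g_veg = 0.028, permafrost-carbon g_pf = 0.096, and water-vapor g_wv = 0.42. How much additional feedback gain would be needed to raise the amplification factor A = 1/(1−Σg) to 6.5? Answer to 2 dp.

0.30

Current total gain = 0.544.
Target gain for A = 6.5: g* = 1 − 1/6.5 = 0.8462.
Additional gain needed = 0.8462 − 0.544 = 0.30.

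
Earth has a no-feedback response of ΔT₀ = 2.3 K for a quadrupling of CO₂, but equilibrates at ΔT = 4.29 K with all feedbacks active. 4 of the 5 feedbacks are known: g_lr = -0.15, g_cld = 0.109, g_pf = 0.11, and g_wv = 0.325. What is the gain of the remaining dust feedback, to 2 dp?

0.07

Amplification A = ΔT/ΔT₀ = 4.29/2.3 = 1.865.
Total gain g = 1 − 1/A = 1 − 1/1.865 = 0.4638.
Known gains sum to -0.15 + 0.109 + 0.11 + 0.325 = 0.394.
g_dust = 0.4638 − 0.394 = 0.07.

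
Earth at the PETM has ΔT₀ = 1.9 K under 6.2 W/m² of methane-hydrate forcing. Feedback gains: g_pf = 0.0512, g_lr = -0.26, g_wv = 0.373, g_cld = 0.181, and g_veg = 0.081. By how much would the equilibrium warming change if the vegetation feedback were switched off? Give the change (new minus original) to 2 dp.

-0.41 K

Original: g = 0.4262, ΔT = 1.9/(1−0.4262) = 3.3113 K.
Without vegetation: g' = 0.3452, ΔT' = 1.9/(1−0.3452) = 2.9016 K.
Change = 2.9016 − 3.3113 = -0.41 K.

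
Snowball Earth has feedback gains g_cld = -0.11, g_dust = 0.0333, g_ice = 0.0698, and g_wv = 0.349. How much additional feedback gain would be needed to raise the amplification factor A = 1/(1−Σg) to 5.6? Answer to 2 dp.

0.48

Current total gain = 0.3421.
Target gain for A = 5.6: g* = 1 − 1/5.6 = 0.8214.
Additional gain needed = 0.8214 − 0.3421 = 0.48.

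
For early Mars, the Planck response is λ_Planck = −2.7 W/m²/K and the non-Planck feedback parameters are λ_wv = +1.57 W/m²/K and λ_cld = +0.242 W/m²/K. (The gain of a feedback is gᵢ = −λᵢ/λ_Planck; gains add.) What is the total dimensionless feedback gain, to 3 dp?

0.671

Convert to gains: g_wv = 1.57/2.7 = 0.5815; g_cld = 0.242/2.7 = 0.08963.
Total gain g = 0.67113.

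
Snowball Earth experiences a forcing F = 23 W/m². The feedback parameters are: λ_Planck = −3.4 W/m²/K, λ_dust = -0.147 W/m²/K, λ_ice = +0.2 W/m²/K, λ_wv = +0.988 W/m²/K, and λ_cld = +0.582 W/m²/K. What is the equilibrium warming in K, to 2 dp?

Net feedback parameter λ = (−3.4) + (-0.147) + (+0.2) + (+0.988) + (+0.582) = -1.777 W/m²/K.
ΔT = −F/λ = −23/(-1.777) = 12.94 K.

12.94 K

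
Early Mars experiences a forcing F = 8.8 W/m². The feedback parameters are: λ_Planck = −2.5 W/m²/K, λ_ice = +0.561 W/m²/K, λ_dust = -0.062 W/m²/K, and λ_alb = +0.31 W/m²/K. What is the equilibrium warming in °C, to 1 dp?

Net feedback parameter λ = (−2.5) + (+0.561) + (-0.062) + (+0.31) = -1.691 W/m²/K.
ΔT = −F/λ = −8.8/(-1.691) = 5.2 °C.

5.2 °C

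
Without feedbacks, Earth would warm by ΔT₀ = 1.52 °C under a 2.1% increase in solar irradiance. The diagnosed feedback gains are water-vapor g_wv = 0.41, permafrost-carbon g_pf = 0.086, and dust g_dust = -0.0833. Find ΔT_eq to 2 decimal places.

2.59 °C

Total gain g = 0.41 + 0.086 − 0.0833 = 0.4127.
Amplification A = 1/(1 − 0.4127) = 1.703.
ΔT = 1.52 × 1.703 = 2.59 °C.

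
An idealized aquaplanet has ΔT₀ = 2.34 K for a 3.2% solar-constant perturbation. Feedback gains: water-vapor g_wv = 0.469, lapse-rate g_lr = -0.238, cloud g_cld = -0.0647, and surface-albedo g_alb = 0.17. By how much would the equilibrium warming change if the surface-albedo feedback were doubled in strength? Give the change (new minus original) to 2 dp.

1.21 K

Original: g = 0.3363, ΔT = 2.34/(1−0.3363) = 3.5257 K.
With doubled surface-albedo: g' = 0.5063, ΔT' = 2.34/(1−0.5063) = 4.7397 K.
Change = 4.7397 − 3.5257 = 1.21 K.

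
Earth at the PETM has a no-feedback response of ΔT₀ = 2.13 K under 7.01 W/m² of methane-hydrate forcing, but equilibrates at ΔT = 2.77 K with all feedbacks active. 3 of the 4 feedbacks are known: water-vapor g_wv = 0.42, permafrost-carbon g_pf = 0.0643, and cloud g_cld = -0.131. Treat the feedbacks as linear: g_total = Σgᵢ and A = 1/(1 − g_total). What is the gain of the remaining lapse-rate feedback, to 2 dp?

-0.12

Amplification A = ΔT/ΔT₀ = 2.77/2.13 = 1.3.
Total gain g = 1 − 1/A = 1 − 1/1.3 = 0.2308.
Known gains sum to 0.42 + 0.0643 − 0.131 = 0.3533.
g_lr = 0.2308 − 0.3533 = -0.12.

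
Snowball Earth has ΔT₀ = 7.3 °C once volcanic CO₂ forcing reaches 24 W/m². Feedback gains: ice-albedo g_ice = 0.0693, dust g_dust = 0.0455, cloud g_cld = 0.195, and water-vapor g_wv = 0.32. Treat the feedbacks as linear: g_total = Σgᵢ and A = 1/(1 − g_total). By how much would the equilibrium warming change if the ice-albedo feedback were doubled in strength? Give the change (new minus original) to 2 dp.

Original: g = 0.6298, ΔT = 7.3/(1−0.6298) = 19.7191 °C.
With doubled ice-albedo: g' = 0.6991, ΔT' = 7.3/(1−0.6991) = 24.2606 °C.
Change = 24.2606 − 19.7191 = 4.54 °C.

4.54 °C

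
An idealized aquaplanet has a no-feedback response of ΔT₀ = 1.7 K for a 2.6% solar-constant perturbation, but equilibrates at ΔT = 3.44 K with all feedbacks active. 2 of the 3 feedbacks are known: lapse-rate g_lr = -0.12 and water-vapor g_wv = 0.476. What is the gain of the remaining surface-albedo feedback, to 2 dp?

0.15

Amplification A = ΔT/ΔT₀ = 3.44/1.7 = 2.024.
Total gain g = 1 − 1/A = 1 − 1/2.024 = 0.5059.
Known gains sum to -0.12 + 0.476 = 0.356.
g_alb = 0.5059 − 0.356 = 0.15.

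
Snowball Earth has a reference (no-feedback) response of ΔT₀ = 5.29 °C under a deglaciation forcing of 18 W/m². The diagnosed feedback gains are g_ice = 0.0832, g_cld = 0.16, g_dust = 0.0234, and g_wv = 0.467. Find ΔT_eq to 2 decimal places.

Total gain g = 0.0832 + 0.16 + 0.0234 + 0.467 = 0.7336.
Amplification A = 1/(1 − 0.7336) = 3.754.
ΔT = 5.29 × 3.754 = 19.86 °C.

19.86 °C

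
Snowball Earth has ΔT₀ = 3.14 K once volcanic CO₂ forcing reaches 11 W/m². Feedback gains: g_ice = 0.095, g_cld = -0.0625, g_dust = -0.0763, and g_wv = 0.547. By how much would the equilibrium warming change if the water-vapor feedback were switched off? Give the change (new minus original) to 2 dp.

-3.31 K

Original: g = 0.5032, ΔT = 3.14/(1−0.5032) = 6.3205 K.
Without water-vapor: g' = -0.0438, ΔT' = 3.14/(1+0.0438) = 3.0082 K.
Change = 3.0082 − 6.3205 = -3.31 K.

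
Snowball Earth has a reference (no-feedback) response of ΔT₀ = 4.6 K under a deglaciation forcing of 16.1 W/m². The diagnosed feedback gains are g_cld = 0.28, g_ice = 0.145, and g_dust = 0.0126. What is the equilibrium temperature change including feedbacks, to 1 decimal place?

Total gain g = 0.28 + 0.145 + 0.0126 = 0.4376.
Amplification A = 1/(1 − 0.4376) = 1.778.
ΔT = 4.6 × 1.778 = 8.2 K.

8.2 K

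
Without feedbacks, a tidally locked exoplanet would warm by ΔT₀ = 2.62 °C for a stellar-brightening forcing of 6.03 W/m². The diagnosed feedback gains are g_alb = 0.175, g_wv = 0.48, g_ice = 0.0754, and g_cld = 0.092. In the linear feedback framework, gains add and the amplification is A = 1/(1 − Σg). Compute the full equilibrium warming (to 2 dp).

14.75 °C

Total gain g = 0.175 + 0.48 + 0.0754 + 0.092 = 0.8224.
Amplification A = 1/(1 − 0.8224) = 5.631.
ΔT = 2.62 × 5.631 = 14.75 °C.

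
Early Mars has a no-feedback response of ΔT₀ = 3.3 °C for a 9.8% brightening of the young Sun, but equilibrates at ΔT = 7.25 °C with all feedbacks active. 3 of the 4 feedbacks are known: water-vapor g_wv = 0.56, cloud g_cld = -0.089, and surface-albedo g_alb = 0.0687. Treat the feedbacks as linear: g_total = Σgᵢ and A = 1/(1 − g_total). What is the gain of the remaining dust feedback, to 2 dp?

0.01

Amplification A = ΔT/ΔT₀ = 7.25/3.3 = 2.197.
Total gain g = 1 − 1/A = 1 − 1/2.197 = 0.5448.
Known gains sum to 0.56 − 0.089 + 0.0687 = 0.5397.
g_dust = 0.5448 − 0.5397 = 0.01.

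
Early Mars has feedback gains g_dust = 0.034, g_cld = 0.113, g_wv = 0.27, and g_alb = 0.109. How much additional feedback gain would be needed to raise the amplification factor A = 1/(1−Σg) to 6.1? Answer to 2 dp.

Current total gain = 0.526.
Target gain for A = 6.1: g* = 1 − 1/6.1 = 0.8361.
Additional gain needed = 0.8361 − 0.526 = 0.31.

0.31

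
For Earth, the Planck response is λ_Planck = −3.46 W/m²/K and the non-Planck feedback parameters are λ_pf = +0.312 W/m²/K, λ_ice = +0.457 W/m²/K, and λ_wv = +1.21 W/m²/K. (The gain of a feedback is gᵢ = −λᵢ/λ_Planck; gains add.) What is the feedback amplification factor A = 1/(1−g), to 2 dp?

2.34

Convert to gains: g_pf = 0.312/3.46 = 0.09017; g_ice = 0.457/3.46 = 0.1321; g_wv = 1.21/3.46 = 0.3497.
Total gain g = 0.57197.
A = 1/(1 − 0.57197) = 2.34.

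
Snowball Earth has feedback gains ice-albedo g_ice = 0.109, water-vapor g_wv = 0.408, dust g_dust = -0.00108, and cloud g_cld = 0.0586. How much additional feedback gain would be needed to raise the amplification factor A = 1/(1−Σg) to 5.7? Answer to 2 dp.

0.25

Current total gain = 0.57452.
Target gain for A = 5.7: g* = 1 − 1/5.7 = 0.8246.
Additional gain needed = 0.8246 − 0.57452 = 0.25.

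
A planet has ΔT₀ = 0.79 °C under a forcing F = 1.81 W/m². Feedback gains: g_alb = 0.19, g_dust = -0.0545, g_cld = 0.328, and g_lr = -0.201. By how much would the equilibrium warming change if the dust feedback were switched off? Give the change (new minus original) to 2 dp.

0.09 °C

Original: g = 0.2625, ΔT = 0.79/(1−0.2625) = 1.0712 °C.
Without dust: g' = 0.317, ΔT' = 0.79/(1−0.317) = 1.1567 °C.
Change = 1.1567 − 1.0712 = 0.09 °C.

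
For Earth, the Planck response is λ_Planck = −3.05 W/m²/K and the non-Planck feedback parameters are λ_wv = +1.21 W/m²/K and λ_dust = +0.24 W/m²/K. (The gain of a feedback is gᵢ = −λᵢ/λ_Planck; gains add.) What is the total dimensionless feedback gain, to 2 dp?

Convert to gains: g_wv = 1.21/3.05 = 0.3967; g_dust = 0.24/3.05 = 0.07869.
Total gain g = 0.47539.

0.48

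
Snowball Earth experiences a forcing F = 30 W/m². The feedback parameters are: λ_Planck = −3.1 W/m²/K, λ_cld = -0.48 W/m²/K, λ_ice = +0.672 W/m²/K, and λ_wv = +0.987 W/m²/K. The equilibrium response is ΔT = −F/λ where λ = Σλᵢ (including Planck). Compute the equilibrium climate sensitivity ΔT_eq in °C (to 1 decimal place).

Net feedback parameter λ = (−3.1) + (-0.48) + (+0.672) + (+0.987) = -1.921 W/m²/K.
ΔT = −F/λ = −30/(-1.921) = 15.6 °C.

15.6 °C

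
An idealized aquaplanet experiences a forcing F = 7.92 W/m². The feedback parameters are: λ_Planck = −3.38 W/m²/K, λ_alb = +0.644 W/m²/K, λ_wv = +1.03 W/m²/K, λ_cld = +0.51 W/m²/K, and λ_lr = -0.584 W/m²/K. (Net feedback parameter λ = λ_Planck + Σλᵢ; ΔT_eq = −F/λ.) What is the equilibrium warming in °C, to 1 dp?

Net feedback parameter λ = (−3.38) + (+0.644) + (+1.03) + (+0.51) + (-0.584) = -1.78 W/m²/K.
ΔT = −F/λ = −7.92/(-1.78) = 4.4 °C.

4.4 °C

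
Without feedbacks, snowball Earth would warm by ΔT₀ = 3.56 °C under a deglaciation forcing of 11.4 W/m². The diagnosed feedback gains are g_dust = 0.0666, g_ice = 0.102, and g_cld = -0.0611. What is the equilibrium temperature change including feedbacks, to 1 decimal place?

4.0 °C

Total gain g = 0.0666 + 0.102 − 0.0611 = 0.1075.
Amplification A = 1/(1 − 0.1075) = 1.12.
ΔT = 3.56 × 1.12 = 4.0 °C.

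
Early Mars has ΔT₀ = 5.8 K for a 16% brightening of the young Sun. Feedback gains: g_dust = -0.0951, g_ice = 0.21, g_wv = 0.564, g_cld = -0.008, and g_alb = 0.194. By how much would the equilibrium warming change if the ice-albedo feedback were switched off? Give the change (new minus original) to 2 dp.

-26.12 K

Original: g = 0.8649, ΔT = 5.8/(1−0.8649) = 42.9312 K.
Without ice-albedo: g' = 0.6549, ΔT' = 5.8/(1−0.6549) = 16.8067 K.
Change = 16.8067 − 42.9312 = -26.12 K.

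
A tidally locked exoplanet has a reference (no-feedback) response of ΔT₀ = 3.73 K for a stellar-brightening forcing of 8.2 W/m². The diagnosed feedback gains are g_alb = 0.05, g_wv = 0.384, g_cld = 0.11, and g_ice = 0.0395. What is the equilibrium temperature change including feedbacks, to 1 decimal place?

9.0 K

Total gain g = 0.05 + 0.384 + 0.11 + 0.0395 = 0.5835.
Amplification A = 1/(1 − 0.5835) = 2.401.
ΔT = 3.73 × 2.401 = 9.0 K.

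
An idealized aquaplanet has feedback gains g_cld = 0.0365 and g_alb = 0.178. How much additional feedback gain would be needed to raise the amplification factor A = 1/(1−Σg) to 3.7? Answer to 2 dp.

Current total gain = 0.2145.
Target gain for A = 3.7: g* = 1 − 1/3.7 = 0.7297.
Additional gain needed = 0.7297 − 0.2145 = 0.52.

0.52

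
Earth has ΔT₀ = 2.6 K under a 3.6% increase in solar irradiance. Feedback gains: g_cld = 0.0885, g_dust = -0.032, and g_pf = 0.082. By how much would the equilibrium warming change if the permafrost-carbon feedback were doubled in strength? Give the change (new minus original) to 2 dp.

Original: g = 0.1385, ΔT = 2.6/(1−0.1385) = 3.0180 K.
With doubled permafrost-carbon: g' = 0.2205, ΔT' = 2.6/(1−0.2205) = 3.3355 K.
Change = 3.3355 − 3.0180 = 0.32 K.

0.32 K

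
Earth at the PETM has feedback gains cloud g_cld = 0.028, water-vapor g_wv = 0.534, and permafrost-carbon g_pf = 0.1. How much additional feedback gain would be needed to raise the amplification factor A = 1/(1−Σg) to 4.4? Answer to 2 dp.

Current total gain = 0.662.
Target gain for A = 4.4: g* = 1 − 1/4.4 = 0.7727.
Additional gain needed = 0.7727 − 0.662 = 0.11.

0.11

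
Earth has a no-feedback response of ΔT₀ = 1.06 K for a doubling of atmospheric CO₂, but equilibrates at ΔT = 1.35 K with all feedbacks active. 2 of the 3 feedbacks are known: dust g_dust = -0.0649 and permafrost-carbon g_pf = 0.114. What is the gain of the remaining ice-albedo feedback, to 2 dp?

0.17

Amplification A = ΔT/ΔT₀ = 1.35/1.06 = 1.274.
Total gain g = 1 − 1/A = 1 − 1/1.274 = 0.2151.
Known gains sum to -0.0649 + 0.114 = 0.0491.
g_ice = 0.2151 − 0.0491 = 0.17.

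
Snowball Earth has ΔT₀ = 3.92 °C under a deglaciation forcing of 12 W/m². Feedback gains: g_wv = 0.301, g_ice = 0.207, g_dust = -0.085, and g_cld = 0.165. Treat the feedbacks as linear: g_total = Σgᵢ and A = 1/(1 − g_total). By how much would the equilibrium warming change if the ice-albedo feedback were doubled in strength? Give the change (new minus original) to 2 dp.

Original: g = 0.588, ΔT = 3.92/(1−0.588) = 9.5146 °C.
With doubled ice-albedo: g' = 0.795, ΔT' = 3.92/(1−0.795) = 19.1220 °C.
Change = 19.1220 − 9.5146 = 9.61 °C.

9.61 °C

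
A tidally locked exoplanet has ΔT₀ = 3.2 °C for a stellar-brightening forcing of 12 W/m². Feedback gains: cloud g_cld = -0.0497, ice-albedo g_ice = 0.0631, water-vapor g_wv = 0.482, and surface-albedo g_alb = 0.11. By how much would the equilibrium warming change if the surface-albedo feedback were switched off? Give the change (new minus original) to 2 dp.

-1.77 °C

Original: g = 0.6054, ΔT = 3.2/(1−0.6054) = 8.1095 °C.
Without surface-albedo: g' = 0.4954, ΔT' = 3.2/(1−0.4954) = 6.3417 °C.
Change = 6.3417 − 8.1095 = -1.77 °C.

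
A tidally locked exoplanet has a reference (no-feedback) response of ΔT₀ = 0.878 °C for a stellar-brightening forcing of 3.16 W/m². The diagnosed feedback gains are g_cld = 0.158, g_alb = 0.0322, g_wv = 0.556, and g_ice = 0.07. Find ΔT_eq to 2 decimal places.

4.78 °C

Total gain g = 0.158 + 0.0322 + 0.556 + 0.07 = 0.8162.
Amplification A = 1/(1 − 0.8162) = 5.441.
ΔT = 0.878 × 5.441 = 4.78 °C.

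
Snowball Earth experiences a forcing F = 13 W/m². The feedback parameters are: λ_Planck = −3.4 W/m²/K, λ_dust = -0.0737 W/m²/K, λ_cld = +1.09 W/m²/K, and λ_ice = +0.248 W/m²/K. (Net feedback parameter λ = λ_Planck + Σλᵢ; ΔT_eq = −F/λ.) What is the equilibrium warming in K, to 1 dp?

6.1 K

Net feedback parameter λ = (−3.4) + (-0.0737) + (+1.09) + (+0.248) = -2.1357 W/m²/K.
ΔT = −F/λ = −13/(-2.1357) = 6.1 K.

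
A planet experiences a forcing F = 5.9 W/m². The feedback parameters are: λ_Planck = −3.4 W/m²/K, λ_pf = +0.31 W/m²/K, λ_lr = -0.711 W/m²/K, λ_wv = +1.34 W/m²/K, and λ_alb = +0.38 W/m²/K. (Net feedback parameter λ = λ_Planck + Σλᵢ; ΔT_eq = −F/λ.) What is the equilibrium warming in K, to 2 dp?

Net feedback parameter λ = (−3.4) + (+0.31) + (-0.711) + (+1.34) + (+0.38) = -2.081 W/m²/K.
ΔT = −F/λ = −5.9/(-2.081) = 2.84 K.

2.84 K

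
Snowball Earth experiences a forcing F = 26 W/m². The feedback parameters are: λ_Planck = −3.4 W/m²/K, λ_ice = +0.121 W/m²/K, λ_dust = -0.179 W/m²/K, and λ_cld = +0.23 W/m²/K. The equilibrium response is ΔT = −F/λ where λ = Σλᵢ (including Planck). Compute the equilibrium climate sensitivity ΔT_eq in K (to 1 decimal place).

8.1 K

Net feedback parameter λ = (−3.4) + (+0.121) + (-0.179) + (+0.23) = -3.228 W/m²/K.
ΔT = −F/λ = −26/(-3.228) = 8.1 K.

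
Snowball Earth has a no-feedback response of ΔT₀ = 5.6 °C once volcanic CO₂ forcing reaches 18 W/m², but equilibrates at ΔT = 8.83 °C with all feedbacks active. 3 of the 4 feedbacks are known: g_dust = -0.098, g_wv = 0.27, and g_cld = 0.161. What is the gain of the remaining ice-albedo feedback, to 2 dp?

Amplification A = ΔT/ΔT₀ = 8.83/5.6 = 1.577.
Total gain g = 1 − 1/A = 1 − 1/1.577 = 0.3659.
Known gains sum to -0.098 + 0.27 + 0.161 = 0.333.
g_ice = 0.3659 − 0.333 = 0.03.

0.03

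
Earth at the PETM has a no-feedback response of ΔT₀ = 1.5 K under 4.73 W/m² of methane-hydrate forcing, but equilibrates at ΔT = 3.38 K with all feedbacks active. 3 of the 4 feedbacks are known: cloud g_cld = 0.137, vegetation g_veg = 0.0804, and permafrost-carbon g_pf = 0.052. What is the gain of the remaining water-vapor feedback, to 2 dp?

Amplification A = ΔT/ΔT₀ = 3.38/1.5 = 2.253.
Total gain g = 1 − 1/A = 1 − 1/2.253 = 0.5561.
Known gains sum to 0.137 + 0.0804 + 0.052 = 0.2694.
g_wv = 0.5561 − 0.2694 = 0.29.

0.29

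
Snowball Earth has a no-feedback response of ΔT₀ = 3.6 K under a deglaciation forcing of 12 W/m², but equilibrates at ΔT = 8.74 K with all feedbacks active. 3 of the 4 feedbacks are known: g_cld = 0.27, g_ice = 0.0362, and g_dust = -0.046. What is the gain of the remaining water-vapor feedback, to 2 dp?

0.33

Amplification A = ΔT/ΔT₀ = 8.74/3.6 = 2.428.
Total gain g = 1 − 1/A = 1 − 1/2.428 = 0.5881.
Known gains sum to 0.27 + 0.0362 − 0.046 = 0.2602.
g_wv = 0.5881 − 0.2602 = 0.33.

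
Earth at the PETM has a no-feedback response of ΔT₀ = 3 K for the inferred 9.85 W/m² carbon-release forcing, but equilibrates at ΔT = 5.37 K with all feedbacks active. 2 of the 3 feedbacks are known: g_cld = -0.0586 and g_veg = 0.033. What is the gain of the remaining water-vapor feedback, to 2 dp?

Amplification A = ΔT/ΔT₀ = 5.37/3 = 1.79.
Total gain g = 1 − 1/A = 1 − 1/1.79 = 0.4413.
Known gains sum to -0.0586 + 0.033 = -0.0256.
g_wv = 0.4413 + 0.0256 = 0.47.

0.47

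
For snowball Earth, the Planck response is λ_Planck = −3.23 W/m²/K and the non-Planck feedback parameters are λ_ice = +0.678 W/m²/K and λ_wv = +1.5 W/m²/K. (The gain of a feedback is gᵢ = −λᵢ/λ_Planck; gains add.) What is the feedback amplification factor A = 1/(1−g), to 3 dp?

3.070

Convert to gains: g_ice = 0.678/3.23 = 0.2099; g_wv = 1.5/3.23 = 0.4644.
Total gain g = 0.6743.
A = 1/(1 − 0.6743) = 3.070.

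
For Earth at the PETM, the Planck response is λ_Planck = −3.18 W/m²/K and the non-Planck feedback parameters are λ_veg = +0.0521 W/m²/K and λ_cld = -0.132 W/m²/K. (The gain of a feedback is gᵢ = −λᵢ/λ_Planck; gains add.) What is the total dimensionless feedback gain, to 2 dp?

Convert to gains: g_veg = 0.0521/3.18 = 0.01638; g_cld = -0.132/3.18 = -0.04151.
Total gain g = -0.02513.

-0.03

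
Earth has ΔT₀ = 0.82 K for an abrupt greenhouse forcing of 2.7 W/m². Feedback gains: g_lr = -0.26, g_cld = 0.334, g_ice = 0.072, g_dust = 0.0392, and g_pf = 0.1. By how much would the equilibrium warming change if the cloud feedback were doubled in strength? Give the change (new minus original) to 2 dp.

Original: g = 0.2852, ΔT = 0.82/(1−0.2852) = 1.1472 K.
With doubled cloud: g' = 0.6192, ΔT' = 0.82/(1−0.6192) = 2.1534 K.
Change = 2.1534 − 1.1472 = 1.01 K.

1.01 K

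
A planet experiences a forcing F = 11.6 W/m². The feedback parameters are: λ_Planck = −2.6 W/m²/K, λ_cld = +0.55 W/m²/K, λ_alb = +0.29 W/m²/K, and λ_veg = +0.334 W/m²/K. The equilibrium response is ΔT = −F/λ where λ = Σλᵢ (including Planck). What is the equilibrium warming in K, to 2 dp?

Net feedback parameter λ = (−2.6) + (+0.55) + (+0.29) + (+0.334) = -1.426 W/m²/K.
ΔT = −F/λ = −11.6/(-1.426) = 8.13 K.

8.13 K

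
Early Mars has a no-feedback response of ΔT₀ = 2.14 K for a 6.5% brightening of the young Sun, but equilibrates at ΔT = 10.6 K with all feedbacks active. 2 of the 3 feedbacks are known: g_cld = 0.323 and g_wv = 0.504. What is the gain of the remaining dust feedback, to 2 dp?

Amplification A = ΔT/ΔT₀ = 10.6/2.14 = 4.953.
Total gain g = 1 − 1/A = 1 − 1/4.953 = 0.7981.
Known gains sum to 0.323 + 0.504 = 0.827.
g_dust = 0.7981 − 0.827 = -0.03.

-0.03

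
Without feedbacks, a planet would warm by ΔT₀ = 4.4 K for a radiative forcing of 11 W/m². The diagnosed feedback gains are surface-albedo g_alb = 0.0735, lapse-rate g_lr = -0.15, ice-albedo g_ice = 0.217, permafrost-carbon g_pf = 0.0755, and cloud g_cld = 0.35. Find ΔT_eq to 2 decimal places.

10.14 K

Total gain g = 0.0735 − 0.15 + 0.217 + 0.0755 + 0.35 = 0.566.
Amplification A = 1/(1 − 0.566) = 2.304.
ΔT = 4.4 × 2.304 = 10.14 K.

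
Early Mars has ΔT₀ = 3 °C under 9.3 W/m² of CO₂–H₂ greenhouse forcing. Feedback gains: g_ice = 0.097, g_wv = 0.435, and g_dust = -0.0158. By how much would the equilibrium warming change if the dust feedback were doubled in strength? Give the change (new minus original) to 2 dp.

Original: g = 0.5162, ΔT = 3/(1−0.5162) = 6.2009 °C.
With doubled dust: g' = 0.5004, ΔT' = 3/(1−0.5004) = 6.0048 °C.
Change = 6.0048 − 6.2009 = -0.20 °C.

-0.20 °C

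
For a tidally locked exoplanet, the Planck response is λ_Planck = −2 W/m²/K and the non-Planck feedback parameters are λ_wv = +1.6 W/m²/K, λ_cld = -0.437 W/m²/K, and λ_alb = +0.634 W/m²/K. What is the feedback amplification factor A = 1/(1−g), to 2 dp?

9.85

Convert to gains: g_wv = 1.6/2 = 0.8; g_cld = -0.437/2 = -0.2185; g_alb = 0.634/2 = 0.317.
Total gain g = 0.8985.
A = 1/(1 − 0.8985) = 9.85.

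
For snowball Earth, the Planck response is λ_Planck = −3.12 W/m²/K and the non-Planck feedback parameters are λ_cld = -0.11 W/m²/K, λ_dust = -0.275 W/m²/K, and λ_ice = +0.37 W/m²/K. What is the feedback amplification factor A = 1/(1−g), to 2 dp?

Convert to gains: g_cld = -0.11/3.12 = -0.03526; g_dust = -0.275/3.12 = -0.08814; g_ice = 0.37/3.12 = 0.1186.
Total gain g = -0.0048.
A = 1/(1 + 0.0048) = 1.00.

1.00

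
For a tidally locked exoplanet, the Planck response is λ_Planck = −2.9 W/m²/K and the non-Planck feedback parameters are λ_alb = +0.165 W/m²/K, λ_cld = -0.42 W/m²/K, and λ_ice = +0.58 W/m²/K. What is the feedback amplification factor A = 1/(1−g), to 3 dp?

1.126

Convert to gains: g_alb = 0.165/2.9 = 0.0569; g_cld = -0.42/2.9 = -0.1448; g_ice = 0.58/2.9 = 0.2.
Total gain g = 0.1121.
A = 1/(1 − 0.1121) = 1.126.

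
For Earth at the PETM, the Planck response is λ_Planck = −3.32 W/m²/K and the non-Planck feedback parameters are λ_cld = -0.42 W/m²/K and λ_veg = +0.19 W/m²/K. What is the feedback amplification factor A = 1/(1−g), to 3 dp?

Convert to gains: g_cld = -0.42/3.32 = -0.1265; g_veg = 0.19/3.32 = 0.05723.
Total gain g = -0.06927.
A = 1/(1 + 0.06927) = 0.935.

0.935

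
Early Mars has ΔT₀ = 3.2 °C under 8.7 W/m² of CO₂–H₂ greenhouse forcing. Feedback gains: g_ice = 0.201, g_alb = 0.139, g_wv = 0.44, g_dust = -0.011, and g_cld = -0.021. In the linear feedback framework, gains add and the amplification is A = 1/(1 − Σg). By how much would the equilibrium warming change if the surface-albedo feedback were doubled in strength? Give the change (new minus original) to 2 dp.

15.62 °C

Original: g = 0.748, ΔT = 3.2/(1−0.748) = 12.6984 °C.
With doubled surface-albedo: g' = 0.887, ΔT' = 3.2/(1−0.887) = 28.3186 °C.
Change = 28.3186 − 12.6984 = 15.62 °C.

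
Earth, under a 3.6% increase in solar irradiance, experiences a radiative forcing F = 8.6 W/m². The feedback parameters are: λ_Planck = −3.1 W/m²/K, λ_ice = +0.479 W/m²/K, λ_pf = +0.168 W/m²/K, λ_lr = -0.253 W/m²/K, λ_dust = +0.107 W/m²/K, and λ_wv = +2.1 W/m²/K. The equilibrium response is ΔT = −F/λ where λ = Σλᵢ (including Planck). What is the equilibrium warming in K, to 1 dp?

Net feedback parameter λ = (−3.1) + (+0.479) + (+0.168) + (-0.253) + (+0.107) + (+2.1) = -0.499 W/m²/K.
ΔT = −F/λ = −8.6/(-0.499) = 17.2 K.

17.2 K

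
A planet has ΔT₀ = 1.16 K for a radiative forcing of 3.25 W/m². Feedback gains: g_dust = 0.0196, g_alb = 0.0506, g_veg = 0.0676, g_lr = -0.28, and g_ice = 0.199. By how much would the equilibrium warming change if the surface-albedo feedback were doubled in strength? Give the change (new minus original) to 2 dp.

0.07 K

Original: g = 0.0568, ΔT = 1.16/(1−0.0568) = 1.2299 K.
With doubled surface-albedo: g' = 0.1074, ΔT' = 1.16/(1−0.1074) = 1.2996 K.
Change = 1.2996 − 1.2299 = 0.07 K.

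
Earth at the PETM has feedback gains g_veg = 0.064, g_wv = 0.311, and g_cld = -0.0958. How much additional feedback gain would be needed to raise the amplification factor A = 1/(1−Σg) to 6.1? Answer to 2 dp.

Current total gain = 0.2792.
Target gain for A = 6.1: g* = 1 − 1/6.1 = 0.8361.
Additional gain needed = 0.8361 − 0.2792 = 0.56.

0.56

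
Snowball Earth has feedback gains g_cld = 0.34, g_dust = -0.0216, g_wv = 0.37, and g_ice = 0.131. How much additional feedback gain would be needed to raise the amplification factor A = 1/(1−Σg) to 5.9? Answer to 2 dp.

0.01

Current total gain = 0.8194.
Target gain for A = 5.9: g* = 1 − 1/5.9 = 0.8305.
Additional gain needed = 0.8305 − 0.8194 = 0.01.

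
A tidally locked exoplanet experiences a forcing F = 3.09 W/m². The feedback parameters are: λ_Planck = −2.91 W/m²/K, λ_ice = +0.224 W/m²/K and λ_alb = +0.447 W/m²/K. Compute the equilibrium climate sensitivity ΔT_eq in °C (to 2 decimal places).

1.38 °C

Net feedback parameter λ = (−2.91) + (+0.224) + (+0.447) = -2.239 W/m²/K.
ΔT = −F/λ = −3.09/(-2.239) = 1.38 °C.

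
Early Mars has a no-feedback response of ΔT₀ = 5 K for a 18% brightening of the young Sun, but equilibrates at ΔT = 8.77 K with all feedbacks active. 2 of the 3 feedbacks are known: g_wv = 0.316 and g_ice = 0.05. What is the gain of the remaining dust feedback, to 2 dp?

0.06

Amplification A = ΔT/ΔT₀ = 8.77/5 = 1.754.
Total gain g = 1 − 1/A = 1 − 1/1.754 = 0.4299.
Known gains sum to 0.316 + 0.05 = 0.366.
g_dust = 0.4299 − 0.366 = 0.06.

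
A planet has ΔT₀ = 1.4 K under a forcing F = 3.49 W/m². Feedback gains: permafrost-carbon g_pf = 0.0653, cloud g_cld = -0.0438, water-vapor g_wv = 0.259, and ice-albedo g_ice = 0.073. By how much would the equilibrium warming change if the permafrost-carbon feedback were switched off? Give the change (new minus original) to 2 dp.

Original: g = 0.3535, ΔT = 1.4/(1−0.3535) = 2.1655 K.
Without permafrost-carbon: g' = 0.2882, ΔT' = 1.4/(1−0.2882) = 1.9668 K.
Change = 1.9668 − 2.1655 = -0.20 K.

-0.20 K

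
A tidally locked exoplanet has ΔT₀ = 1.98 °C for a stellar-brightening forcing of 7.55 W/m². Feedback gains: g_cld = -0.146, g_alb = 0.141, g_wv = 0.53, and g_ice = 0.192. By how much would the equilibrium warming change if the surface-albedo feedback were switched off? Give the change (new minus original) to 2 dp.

Original: g = 0.717, ΔT = 1.98/(1−0.717) = 6.9965 °C.
Without surface-albedo: g' = 0.576, ΔT' = 1.98/(1−0.576) = 4.6698 °C.
Change = 4.6698 − 6.9965 = -2.33 °C.

-2.33 °C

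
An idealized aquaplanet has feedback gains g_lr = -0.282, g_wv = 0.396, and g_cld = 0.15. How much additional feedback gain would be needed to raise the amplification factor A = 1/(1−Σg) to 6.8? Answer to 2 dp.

Current total gain = 0.264.
Target gain for A = 6.8: g* = 1 − 1/6.8 = 0.8529.
Additional gain needed = 0.8529 − 0.264 = 0.59.

0.59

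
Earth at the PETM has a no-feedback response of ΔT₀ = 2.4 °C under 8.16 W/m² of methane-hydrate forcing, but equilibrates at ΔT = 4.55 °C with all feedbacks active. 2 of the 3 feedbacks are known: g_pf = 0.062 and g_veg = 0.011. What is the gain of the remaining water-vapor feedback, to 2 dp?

0.40

Amplification A = ΔT/ΔT₀ = 4.55/2.4 = 1.896.
Total gain g = 1 − 1/A = 1 − 1/1.896 = 0.4726.
Known gains sum to 0.062 + 0.011 = 0.073.
g_wv = 0.4726 − 0.073 = 0.40.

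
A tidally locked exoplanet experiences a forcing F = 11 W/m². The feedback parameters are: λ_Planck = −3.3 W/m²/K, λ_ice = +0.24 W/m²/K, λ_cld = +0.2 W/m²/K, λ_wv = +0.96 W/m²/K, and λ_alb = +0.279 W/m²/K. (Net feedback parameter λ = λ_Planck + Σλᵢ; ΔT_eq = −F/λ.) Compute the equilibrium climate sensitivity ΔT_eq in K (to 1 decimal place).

Net feedback parameter λ = (−3.3) + (+0.24) + (+0.2) + (+0.96) + (+0.279) = -1.621 W/m²/K.
ΔT = −F/λ = −11/(-1.621) = 6.8 K.

6.8 K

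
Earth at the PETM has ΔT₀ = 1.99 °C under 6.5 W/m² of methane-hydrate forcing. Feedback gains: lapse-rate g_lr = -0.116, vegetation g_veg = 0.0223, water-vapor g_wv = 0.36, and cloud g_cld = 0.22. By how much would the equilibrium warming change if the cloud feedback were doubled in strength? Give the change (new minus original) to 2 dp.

2.90 °C

Original: g = 0.4863, ΔT = 1.99/(1−0.4863) = 3.8739 °C.
With doubled cloud: g' = 0.7063, ΔT' = 1.99/(1−0.7063) = 6.7756 °C.
Change = 6.7756 − 3.8739 = 2.90 °C.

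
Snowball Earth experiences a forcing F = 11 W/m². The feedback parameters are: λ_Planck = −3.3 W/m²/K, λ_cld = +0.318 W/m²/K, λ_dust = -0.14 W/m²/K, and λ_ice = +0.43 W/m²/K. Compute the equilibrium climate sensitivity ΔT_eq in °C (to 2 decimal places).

4.09 °C

Net feedback parameter λ = (−3.3) + (+0.318) + (-0.14) + (+0.43) = -2.692 W/m²/K.
ΔT = −F/λ = −11/(-2.692) = 4.09 °C.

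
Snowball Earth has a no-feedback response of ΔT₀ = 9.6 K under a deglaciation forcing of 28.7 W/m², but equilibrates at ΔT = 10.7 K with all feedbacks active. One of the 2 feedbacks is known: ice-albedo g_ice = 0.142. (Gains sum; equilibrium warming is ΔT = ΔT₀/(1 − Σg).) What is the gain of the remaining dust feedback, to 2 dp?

-0.04

Amplification A = ΔT/ΔT₀ = 10.7/9.6 = 1.115.
Total gain g = 1 − 1/A = 1 − 1/1.115 = 0.1031.
The known gain is 0.142.
g_dust = 0.1031 − 0.142 = -0.04.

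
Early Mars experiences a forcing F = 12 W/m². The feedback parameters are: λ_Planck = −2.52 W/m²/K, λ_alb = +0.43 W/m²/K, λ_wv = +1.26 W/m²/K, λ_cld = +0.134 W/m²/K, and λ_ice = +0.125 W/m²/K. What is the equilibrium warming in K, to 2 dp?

Net feedback parameter λ = (−2.52) + (+0.43) + (+1.26) + (+0.134) + (+0.125) = -0.571 W/m²/K.
ΔT = −F/λ = −12/(-0.571) = 21.02 K.

21.02 K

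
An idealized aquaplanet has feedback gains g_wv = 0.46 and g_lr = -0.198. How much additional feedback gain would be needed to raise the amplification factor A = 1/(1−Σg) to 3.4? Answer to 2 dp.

0.44

Current total gain = 0.262.
Target gain for A = 3.4: g* = 1 − 1/3.4 = 0.7059.
Additional gain needed = 0.7059 − 0.262 = 0.44.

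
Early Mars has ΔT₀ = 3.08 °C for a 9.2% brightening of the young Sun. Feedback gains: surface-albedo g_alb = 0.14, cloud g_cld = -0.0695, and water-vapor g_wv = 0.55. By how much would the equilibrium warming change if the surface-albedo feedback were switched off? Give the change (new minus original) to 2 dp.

Original: g = 0.6205, ΔT = 3.08/(1−0.6205) = 8.1159 °C.
Without surface-albedo: g' = 0.4805, ΔT' = 3.08/(1−0.4805) = 5.9288 °C.
Change = 5.9288 − 8.1159 = -2.19 °C.

-2.19 °C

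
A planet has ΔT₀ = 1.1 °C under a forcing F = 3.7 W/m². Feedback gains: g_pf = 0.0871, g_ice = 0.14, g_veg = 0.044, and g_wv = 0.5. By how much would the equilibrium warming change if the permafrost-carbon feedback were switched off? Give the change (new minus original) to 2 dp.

-1.32 °C

Original: g = 0.7711, ΔT = 1.1/(1−0.7711) = 4.8056 °C.
Without permafrost-carbon: g' = 0.684, ΔT' = 1.1/(1−0.684) = 3.4810 °C.
Change = 3.4810 − 4.8056 = -1.32 °C.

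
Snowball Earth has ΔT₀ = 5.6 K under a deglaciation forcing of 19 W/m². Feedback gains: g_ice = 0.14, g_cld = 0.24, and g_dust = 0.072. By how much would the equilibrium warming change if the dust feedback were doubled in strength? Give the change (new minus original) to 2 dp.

1.55 K

Original: g = 0.452, ΔT = 5.6/(1−0.452) = 10.2190 K.
With doubled dust: g' = 0.524, ΔT' = 5.6/(1−0.524) = 11.7647 K.
Change = 11.7647 − 10.2190 = 1.55 K.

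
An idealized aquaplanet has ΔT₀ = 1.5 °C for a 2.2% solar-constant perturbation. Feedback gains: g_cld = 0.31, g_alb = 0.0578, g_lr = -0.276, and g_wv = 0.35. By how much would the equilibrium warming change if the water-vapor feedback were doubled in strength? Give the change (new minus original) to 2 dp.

Original: g = 0.4418, ΔT = 1.5/(1−0.4418) = 2.6872 °C.
With doubled water-vapor: g' = 0.7918, ΔT' = 1.5/(1−0.7918) = 7.2046 °C.
Change = 7.2046 − 2.6872 = 4.52 °C.

4.52 °C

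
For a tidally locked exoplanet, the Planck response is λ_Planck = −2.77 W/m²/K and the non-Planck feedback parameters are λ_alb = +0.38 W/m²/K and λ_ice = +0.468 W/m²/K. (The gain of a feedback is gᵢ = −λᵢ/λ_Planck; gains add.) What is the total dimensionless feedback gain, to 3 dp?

Convert to gains: g_alb = 0.38/2.77 = 0.1372; g_ice = 0.468/2.77 = 0.169.
Total gain g = 0.3062.

0.306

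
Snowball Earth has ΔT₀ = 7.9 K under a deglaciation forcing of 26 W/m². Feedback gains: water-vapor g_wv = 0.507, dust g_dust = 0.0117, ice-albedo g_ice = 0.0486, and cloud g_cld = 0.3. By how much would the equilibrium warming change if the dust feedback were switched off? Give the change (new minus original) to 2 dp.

-4.82 K

Original: g = 0.8673, ΔT = 7.9/(1−0.8673) = 59.5328 K.
Without dust: g' = 0.8556, ΔT' = 7.9/(1−0.8556) = 54.7091 K.
Change = 54.7091 − 59.5328 = -4.82 K.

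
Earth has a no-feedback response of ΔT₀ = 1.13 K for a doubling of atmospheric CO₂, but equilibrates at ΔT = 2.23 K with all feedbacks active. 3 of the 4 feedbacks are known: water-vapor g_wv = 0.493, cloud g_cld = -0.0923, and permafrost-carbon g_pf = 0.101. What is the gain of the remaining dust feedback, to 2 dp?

Amplification A = ΔT/ΔT₀ = 2.23/1.13 = 1.973.
Total gain g = 1 − 1/A = 1 − 1/1.973 = 0.4932.
Known gains sum to 0.493 − 0.0923 + 0.101 = 0.5017.
g_dust = 0.4932 − 0.5017 = -0.01.

-0.01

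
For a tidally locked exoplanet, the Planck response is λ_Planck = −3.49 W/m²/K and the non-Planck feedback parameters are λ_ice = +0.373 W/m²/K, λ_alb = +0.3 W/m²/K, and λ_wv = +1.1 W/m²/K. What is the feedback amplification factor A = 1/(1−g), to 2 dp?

Convert to gains: g_ice = 0.373/3.49 = 0.1069; g_alb = 0.3/3.49 = 0.08596; g_wv = 1.1/3.49 = 0.3152.
Total gain g = 0.50806.
A = 1/(1 − 0.50806) = 2.03.

2.03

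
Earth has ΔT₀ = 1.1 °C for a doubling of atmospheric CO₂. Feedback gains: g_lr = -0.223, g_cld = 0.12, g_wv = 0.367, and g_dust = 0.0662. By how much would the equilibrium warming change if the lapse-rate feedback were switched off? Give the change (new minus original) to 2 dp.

Original: g = 0.3302, ΔT = 1.1/(1−0.3302) = 1.6423 °C.
Without lapse-rate: g' = 0.5532, ΔT' = 1.1/(1−0.5532) = 2.4620 °C.
Change = 2.4620 − 1.6423 = 0.82 °C.

0.82 °C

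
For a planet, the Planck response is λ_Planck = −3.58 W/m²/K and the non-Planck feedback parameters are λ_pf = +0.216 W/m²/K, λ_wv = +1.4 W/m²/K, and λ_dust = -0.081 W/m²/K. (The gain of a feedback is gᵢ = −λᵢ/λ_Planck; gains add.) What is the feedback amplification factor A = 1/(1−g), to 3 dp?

1.751

Convert to gains: g_pf = 0.216/3.58 = 0.06034; g_wv = 1.4/3.58 = 0.3911; g_dust = -0.081/3.58 = -0.02263.
Total gain g = 0.42881.
A = 1/(1 − 0.42881) = 1.751.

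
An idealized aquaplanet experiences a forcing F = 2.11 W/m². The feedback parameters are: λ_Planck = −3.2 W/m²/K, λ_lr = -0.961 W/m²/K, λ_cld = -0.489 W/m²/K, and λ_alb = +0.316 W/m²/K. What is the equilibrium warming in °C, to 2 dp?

0.49 °C

Net feedback parameter λ = (−3.2) + (-0.961) + (-0.489) + (+0.316) = -4.334 W/m²/K.
ΔT = −F/λ = −2.11/(-4.334) = 0.49 °C.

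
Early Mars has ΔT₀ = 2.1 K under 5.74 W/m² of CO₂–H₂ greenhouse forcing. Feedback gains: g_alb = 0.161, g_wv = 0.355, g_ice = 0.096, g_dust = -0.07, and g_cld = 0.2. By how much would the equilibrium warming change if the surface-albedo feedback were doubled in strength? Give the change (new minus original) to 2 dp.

13.51 K

Original: g = 0.742, ΔT = 2.1/(1−0.742) = 8.1395 K.
With doubled surface-albedo: g' = 0.903, ΔT' = 2.1/(1−0.903) = 21.6495 K.
Change = 21.6495 − 8.1395 = 13.51 K.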